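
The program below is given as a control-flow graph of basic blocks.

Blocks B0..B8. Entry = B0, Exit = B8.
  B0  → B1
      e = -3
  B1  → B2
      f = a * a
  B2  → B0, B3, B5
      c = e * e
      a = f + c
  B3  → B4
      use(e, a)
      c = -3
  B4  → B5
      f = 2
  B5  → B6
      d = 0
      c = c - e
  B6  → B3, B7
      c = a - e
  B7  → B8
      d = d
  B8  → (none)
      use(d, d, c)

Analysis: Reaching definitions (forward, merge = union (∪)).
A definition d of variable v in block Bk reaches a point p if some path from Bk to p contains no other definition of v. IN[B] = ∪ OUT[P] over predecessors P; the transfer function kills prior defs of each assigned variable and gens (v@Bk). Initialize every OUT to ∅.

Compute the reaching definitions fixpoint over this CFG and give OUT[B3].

Per-block solution:
  B0:   IN={a@B2, c@B2, e@B0, f@B1}   OUT={a@B2, c@B2, e@B0, f@B1}
  B1:   IN={a@B2, c@B2, e@B0, f@B1}   OUT={a@B2, c@B2, e@B0, f@B1}
  B2:   IN={a@B2, c@B2, e@B0, f@B1}   OUT={a@B2, c@B2, e@B0, f@B1}
  B3:   IN={a@B2, c@B2, c@B6, d@B5, e@B0, f@B1, f@B4}   OUT={a@B2, c@B3, d@B5, e@B0, f@B1, f@B4}
  B4:   IN={a@B2, c@B3, d@B5, e@B0, f@B1, f@B4}   OUT={a@B2, c@B3, d@B5, e@B0, f@B4}
  B5:   IN={a@B2, c@B2, c@B3, d@B5, e@B0, f@B1, f@B4}   OUT={a@B2, c@B5, d@B5, e@B0, f@B1, f@B4}
  B6:   IN={a@B2, c@B5, d@B5, e@B0, f@B1, f@B4}   OUT={a@B2, c@B6, d@B5, e@B0, f@B1, f@B4}
  B7:   IN={a@B2, c@B6, d@B5, e@B0, f@B1, f@B4}   OUT={a@B2, c@B6, d@B7, e@B0, f@B1, f@B4}
  B8:   IN={a@B2, c@B6, d@B7, e@B0, f@B1, f@B4}   OUT={a@B2, c@B6, d@B7, e@B0, f@B1, f@B4}

Merge at B3: IN[B3] = OUT[B2] ⊔ OUT[B6] = {a@B2, c@B2, c@B6, d@B5, e@B0, f@B1, f@B4}
Applying B3's transfer function to that IN value gives OUT[B3] (row B3 above).

Answer: {a@B2, c@B3, d@B5, e@B0, f@B1, f@B4}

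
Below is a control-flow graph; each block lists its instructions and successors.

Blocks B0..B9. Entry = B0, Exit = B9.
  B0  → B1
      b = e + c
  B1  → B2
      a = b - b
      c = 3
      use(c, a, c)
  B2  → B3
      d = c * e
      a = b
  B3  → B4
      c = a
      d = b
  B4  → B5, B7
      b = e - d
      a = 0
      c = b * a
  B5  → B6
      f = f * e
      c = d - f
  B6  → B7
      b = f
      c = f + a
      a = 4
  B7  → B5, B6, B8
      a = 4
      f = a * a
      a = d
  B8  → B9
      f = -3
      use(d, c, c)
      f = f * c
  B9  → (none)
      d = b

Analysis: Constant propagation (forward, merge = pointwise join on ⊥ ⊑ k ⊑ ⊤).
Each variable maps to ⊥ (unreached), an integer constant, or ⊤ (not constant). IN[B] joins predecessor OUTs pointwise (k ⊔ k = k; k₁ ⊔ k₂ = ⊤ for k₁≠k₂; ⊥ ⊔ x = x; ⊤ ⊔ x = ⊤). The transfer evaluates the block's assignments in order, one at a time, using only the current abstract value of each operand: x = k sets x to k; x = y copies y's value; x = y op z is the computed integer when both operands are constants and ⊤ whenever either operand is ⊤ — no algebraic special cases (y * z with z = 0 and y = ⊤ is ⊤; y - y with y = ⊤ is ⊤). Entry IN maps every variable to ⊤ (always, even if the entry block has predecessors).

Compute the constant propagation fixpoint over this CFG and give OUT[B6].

Answer: {a: 4, b: ⊤, c: ⊤, d: ⊤, e: ⊤, f: ⊤}

Working:
Per-block solution:
  B0:   IN=(all ⊤)   OUT=(all ⊤)
  B1:   IN=(all ⊤)   OUT={c:3; rest ⊤}
  B2:   IN={c:3; rest ⊤}   OUT={c:3; rest ⊤}
  B3:   IN={c:3; rest ⊤}   OUT=(all ⊤)
  B4:   IN=(all ⊤)   OUT={a:0; rest ⊤}
  B5:   IN=(all ⊤)   OUT=(all ⊤)
  B6:   IN=(all ⊤)   OUT={a:4; rest ⊤}
  B7:   IN=(all ⊤)   OUT={f:16; rest ⊤}
  B8:   IN={f:16; rest ⊤}   OUT=(all ⊤)
  B9:   IN=(all ⊤)   OUT=(all ⊤)

Merge at B6: IN[B6] = OUT[B5] ⊔ OUT[B7] = {a: ⊤, b: ⊤, c: ⊤, d: ⊤, e: ⊤, f: ⊤}
Applying B6's transfer function to that IN value gives OUT[B6] (row B6 above).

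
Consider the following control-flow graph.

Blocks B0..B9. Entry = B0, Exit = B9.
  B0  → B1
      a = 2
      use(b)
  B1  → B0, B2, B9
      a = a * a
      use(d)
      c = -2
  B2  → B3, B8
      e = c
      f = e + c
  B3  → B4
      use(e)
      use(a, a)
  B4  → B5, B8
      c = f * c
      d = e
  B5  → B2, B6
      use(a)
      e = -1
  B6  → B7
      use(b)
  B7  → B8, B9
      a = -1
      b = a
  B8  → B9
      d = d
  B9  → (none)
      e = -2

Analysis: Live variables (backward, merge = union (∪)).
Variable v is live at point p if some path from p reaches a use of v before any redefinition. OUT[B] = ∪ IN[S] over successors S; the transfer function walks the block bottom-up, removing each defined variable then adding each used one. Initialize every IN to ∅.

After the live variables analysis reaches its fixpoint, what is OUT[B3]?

Fixpoint table:
  B0:  IN={b, d}  OUT={a, b, d}
  B1:  IN={a, b, d}  OUT={a, b, c, d}
  B2:  IN={a, b, c, d}  OUT={a, b, c, d, e, f}
  B3:  IN={a, b, c, e, f}  OUT={a, b, c, e, f}
  B4:  IN={a, b, c, e, f}  OUT={a, b, c, d}
  B5:  IN={a, b, c, d}  OUT={a, b, c, d}
  B6:  IN={b, d}  OUT={d}
  B7:  IN={d}  OUT={d}
  B8:  IN={d}  OUT={}
  B9:  IN={}  OUT={}

Merge at B3: OUT[B3] = IN[B4] = {a, b, c, e, f}

Answer: {a, b, c, e, f}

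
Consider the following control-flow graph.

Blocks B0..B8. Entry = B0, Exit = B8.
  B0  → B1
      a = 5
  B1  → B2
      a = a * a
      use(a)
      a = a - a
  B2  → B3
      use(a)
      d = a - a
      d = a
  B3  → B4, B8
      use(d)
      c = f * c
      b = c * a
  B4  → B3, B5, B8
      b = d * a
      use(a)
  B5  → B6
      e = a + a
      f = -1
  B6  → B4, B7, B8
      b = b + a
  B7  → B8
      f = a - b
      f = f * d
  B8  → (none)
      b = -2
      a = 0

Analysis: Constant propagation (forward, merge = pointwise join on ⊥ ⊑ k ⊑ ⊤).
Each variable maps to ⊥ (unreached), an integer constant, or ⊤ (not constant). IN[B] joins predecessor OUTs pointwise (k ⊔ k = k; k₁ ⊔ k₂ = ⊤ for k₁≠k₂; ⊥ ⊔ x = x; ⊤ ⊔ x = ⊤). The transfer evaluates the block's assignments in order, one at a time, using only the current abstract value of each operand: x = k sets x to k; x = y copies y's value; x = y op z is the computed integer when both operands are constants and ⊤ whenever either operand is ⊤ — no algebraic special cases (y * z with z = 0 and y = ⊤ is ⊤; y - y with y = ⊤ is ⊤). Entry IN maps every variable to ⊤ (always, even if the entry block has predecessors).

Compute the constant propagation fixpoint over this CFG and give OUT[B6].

Converged values:
  B0:  IN=(all ⊤)  OUT={a:5; rest ⊤}
  B1:  IN={a:5; rest ⊤}  OUT={a:0; rest ⊤}
  B2:  IN={a:0; rest ⊤}  OUT={a:0, d:0; rest ⊤}
  B3:  IN={a:0, d:0; rest ⊤}  OUT={a:0, d:0; rest ⊤}
  B4:  IN={a:0, d:0; rest ⊤}  OUT={a:0, b:0, d:0; rest ⊤}
  B5:  IN={a:0, b:0, d:0; rest ⊤}  OUT={a:0, b:0, d:0, e:0, f:-1; rest ⊤}
  B6:  IN={a:0, b:0, d:0, e:0, f:-1; rest ⊤}  OUT={a:0, b:0, d:0, e:0, f:-1; rest ⊤}
  B7:  IN={a:0, b:0, d:0, e:0, f:-1; rest ⊤}  OUT={a:0, b:0, d:0, e:0, f:0; rest ⊤}
  B8:  IN={a:0, d:0; rest ⊤}  OUT={a:0, b:-2, d:0; rest ⊤}

Merge at B6: IN[B6] = OUT[B5] = {a: 0, b: 0, c: ⊤, d: 0, e: 0, f: -1}
Applying B6's transfer function to that IN value gives OUT[B6] (row B6 above).

Answer: {a: 0, b: 0, c: ⊤, d: 0, e: 0, f: -1}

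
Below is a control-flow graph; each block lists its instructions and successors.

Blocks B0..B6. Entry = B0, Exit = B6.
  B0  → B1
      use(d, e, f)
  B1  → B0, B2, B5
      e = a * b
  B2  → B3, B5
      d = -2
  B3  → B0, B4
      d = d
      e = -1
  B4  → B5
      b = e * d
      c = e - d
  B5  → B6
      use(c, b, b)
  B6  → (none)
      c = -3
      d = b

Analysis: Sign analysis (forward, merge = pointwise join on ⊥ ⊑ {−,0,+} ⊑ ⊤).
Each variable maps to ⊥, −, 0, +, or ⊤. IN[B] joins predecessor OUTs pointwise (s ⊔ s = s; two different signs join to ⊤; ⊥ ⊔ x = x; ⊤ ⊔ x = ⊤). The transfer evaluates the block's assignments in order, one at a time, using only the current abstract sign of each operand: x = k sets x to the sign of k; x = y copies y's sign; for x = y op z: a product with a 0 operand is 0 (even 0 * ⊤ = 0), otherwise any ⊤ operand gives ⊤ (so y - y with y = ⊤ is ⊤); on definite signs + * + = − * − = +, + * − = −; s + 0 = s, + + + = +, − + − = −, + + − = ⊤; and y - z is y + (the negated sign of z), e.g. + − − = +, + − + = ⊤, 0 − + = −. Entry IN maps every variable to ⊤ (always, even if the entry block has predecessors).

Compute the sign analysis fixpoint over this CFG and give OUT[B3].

Answer: {a: ⊤, b: ⊤, c: ⊤, d: -, e: -, f: ⊤}

Working:
Per-block solution:
  B0: | IN=(all ⊤) | OUT=(all ⊤)
  B1: | IN=(all ⊤) | OUT=(all ⊤)
  B2: | IN=(all ⊤) | OUT={d:-; rest ⊤}
  B3: | IN={d:-; rest ⊤} | OUT={d:-, e:-; rest ⊤}
  B4: | IN={d:-, e:-; rest ⊤} | OUT={b:+, d:-, e:-; rest ⊤}
  B5: | IN=(all ⊤) | OUT=(all ⊤)
  B6: | IN=(all ⊤) | OUT={c:-; rest ⊤}

Merge at B3: IN[B3] = OUT[B2] = {a: ⊤, b: ⊤, c: ⊤, d: -, e: ⊤, f: ⊤}
Applying B3's transfer function to that IN value gives OUT[B3] (row B3 above).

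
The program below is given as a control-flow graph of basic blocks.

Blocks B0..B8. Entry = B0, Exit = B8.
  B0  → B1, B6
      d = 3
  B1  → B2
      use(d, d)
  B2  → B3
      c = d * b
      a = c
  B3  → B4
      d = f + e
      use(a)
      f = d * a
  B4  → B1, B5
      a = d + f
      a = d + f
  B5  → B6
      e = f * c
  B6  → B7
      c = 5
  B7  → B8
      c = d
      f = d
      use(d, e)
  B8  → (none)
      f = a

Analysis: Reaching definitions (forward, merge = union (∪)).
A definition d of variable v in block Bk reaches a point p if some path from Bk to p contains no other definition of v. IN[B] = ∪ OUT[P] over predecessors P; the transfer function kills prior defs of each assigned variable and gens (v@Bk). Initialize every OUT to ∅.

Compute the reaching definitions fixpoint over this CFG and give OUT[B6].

Converged values:
  B0: | IN={} | OUT={d@B0}
  B1: | IN={a@B4, c@B2, d@B0, d@B3, f@B3} | OUT={a@B4, c@B2, d@B0, d@B3, f@B3}
  B2: | IN={a@B4, c@B2, d@B0, d@B3, f@B3} | OUT={a@B2, c@B2, d@B0, d@B3, f@B3}
  B3: | IN={a@B2, c@B2, d@B0, d@B3, f@B3} | OUT={a@B2, c@B2, d@B3, f@B3}
  B4: | IN={a@B2, c@B2, d@B3, f@B3} | OUT={a@B4, c@B2, d@B3, f@B3}
  B5: | IN={a@B4, c@B2, d@B3, f@B3} | OUT={a@B4, c@B2, d@B3, e@B5, f@B3}
  B6: | IN={a@B4, c@B2, d@B0, d@B3, e@B5, f@B3} | OUT={a@B4, c@B6, d@B0, d@B3, e@B5, f@B3}
  B7: | IN={a@B4, c@B6, d@B0, d@B3, e@B5, f@B3} | OUT={a@B4, c@B7, d@B0, d@B3, e@B5, f@B7}
  B8: | IN={a@B4, c@B7, d@B0, d@B3, e@B5, f@B7} | OUT={a@B4, c@B7, d@B0, d@B3, e@B5, f@B8}

Merge at B6: IN[B6] = OUT[B0] ⊔ OUT[B5] = {a@B4, c@B2, d@B0, d@B3, e@B5, f@B3}
Applying B6's transfer function to that IN value gives OUT[B6] (row B6 above).

Answer: {a@B4, c@B6, d@B0, d@B3, e@B5, f@B3}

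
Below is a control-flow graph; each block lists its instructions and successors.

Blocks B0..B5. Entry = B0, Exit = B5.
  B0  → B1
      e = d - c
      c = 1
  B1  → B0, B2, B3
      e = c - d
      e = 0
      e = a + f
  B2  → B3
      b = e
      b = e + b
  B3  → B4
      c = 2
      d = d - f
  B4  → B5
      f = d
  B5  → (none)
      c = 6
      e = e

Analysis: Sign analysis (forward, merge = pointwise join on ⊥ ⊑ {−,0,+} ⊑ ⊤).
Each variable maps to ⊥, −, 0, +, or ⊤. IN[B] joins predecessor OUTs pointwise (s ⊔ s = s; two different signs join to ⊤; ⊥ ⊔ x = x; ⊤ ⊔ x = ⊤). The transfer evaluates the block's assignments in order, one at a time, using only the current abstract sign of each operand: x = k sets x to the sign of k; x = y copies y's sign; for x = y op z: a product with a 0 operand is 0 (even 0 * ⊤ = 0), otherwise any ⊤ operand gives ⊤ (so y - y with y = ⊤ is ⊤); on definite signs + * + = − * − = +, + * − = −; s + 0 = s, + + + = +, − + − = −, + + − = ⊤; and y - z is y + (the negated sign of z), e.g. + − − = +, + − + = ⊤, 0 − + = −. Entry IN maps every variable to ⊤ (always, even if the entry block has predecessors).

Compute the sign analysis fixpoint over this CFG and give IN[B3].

Per-block solution:
  B0:  IN=(all ⊤)  OUT={c:+; rest ⊤}
  B1:  IN={c:+; rest ⊤}  OUT={c:+; rest ⊤}
  B2:  IN={c:+; rest ⊤}  OUT={c:+; rest ⊤}
  B3:  IN={c:+; rest ⊤}  OUT={c:+; rest ⊤}
  B4:  IN={c:+; rest ⊤}  OUT={c:+; rest ⊤}
  B5:  IN={c:+; rest ⊤}  OUT={c:+; rest ⊤}

Merge at B3: IN[B3] = OUT[B1] ⊔ OUT[B2] = {a: ⊤, b: ⊤, c: +, d: ⊤, e: ⊤, f: ⊤}

Answer: {a: ⊤, b: ⊤, c: +, d: ⊤, e: ⊤, f: ⊤}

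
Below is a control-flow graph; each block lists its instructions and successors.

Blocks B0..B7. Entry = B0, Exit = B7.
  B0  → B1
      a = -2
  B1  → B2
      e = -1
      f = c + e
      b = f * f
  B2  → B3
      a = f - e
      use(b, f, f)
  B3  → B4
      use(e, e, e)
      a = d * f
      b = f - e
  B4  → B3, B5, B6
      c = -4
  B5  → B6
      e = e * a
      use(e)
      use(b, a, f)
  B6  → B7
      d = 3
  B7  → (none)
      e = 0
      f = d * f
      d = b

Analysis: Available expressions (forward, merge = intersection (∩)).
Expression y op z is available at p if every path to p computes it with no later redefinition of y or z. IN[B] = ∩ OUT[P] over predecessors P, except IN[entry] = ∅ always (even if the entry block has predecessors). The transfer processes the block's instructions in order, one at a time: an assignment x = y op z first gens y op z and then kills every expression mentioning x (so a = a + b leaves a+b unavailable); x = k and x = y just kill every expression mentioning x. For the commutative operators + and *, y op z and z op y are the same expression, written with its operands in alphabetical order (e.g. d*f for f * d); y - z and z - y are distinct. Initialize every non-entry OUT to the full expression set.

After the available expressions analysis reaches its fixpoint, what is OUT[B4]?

Answer: {d*f, f*f, f-e}

Derivation:
Fixpoint table:
  B0:  IN={}  OUT={}
  B1:  IN={}  OUT={c+e, f*f}
  B2:  IN={c+e, f*f}  OUT={c+e, f*f, f-e}
  B3:  IN={f*f, f-e}  OUT={d*f, f*f, f-e}
  B4:  IN={d*f, f*f, f-e}  OUT={d*f, f*f, f-e}
  B5:  IN={d*f, f*f, f-e}  OUT={d*f, f*f}
  B6:  IN={d*f, f*f}  OUT={f*f}
  B7:  IN={f*f}  OUT={}

Merge at B4: IN[B4] = OUT[B3] = {d*f, f*f, f-e}
Applying B4's transfer function to that IN value gives OUT[B4] (row B4 above).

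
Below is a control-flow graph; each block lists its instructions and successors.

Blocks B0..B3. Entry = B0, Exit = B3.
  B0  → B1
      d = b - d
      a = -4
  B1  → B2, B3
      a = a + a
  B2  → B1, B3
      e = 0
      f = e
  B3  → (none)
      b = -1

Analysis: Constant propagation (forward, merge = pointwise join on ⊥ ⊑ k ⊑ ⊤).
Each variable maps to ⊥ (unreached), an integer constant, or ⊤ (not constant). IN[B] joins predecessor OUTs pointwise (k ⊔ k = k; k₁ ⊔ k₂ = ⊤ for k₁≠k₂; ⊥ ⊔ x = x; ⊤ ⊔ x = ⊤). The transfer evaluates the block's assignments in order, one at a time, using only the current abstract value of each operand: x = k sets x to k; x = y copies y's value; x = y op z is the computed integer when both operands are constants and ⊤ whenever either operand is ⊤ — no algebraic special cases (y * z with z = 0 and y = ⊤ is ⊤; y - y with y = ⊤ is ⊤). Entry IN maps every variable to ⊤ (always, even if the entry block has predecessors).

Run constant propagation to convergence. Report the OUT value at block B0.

Converged values:
  B0:  IN=(all ⊤)  OUT={a:-4; rest ⊤}
  B1:  IN=(all ⊤)  OUT=(all ⊤)
  B2:  IN=(all ⊤)  OUT={e:0, f:0; rest ⊤}
  B3:  IN=(all ⊤)  OUT={b:-1; rest ⊤}

B0 is the boundary node: IN[B0] = {a: ⊤, b: ⊤, c: ⊤, d: ⊤, e: ⊤, f: ⊤}
Applying B0's transfer function to that IN value gives OUT[B0] (row B0 above).

Answer: {a: -4, b: ⊤, c: ⊤, d: ⊤, e: ⊤, f: ⊤}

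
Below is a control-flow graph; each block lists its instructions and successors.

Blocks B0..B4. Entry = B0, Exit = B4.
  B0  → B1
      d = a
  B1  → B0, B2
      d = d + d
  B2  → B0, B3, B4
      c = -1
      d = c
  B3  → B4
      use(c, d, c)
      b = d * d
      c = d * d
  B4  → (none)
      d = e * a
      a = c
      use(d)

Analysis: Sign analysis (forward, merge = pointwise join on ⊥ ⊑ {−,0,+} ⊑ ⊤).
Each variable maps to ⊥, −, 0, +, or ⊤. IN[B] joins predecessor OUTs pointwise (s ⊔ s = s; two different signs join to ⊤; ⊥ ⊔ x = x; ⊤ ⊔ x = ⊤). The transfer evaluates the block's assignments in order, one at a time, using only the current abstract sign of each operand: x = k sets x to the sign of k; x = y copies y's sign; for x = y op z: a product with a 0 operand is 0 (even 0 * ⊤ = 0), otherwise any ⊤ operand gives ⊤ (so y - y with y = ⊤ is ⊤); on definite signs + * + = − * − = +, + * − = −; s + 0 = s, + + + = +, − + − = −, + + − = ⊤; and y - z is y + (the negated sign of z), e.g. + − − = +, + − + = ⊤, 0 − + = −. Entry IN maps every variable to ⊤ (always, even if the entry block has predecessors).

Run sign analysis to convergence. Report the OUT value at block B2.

Fixpoint table:
  B0:  IN=(all ⊤)  OUT=(all ⊤)
  B1:  IN=(all ⊤)  OUT=(all ⊤)
  B2:  IN=(all ⊤)  OUT={c:-, d:-; rest ⊤}
  B3:  IN={c:-, d:-; rest ⊤}  OUT={b:+, c:+, d:-; rest ⊤}
  B4:  IN={d:-; rest ⊤}  OUT=(all ⊤)

Merge at B2: IN[B2] = OUT[B1] = {a: ⊤, b: ⊤, c: ⊤, d: ⊤, e: ⊤, f: ⊤}
Applying B2's transfer function to that IN value gives OUT[B2] (row B2 above).

Answer: {a: ⊤, b: ⊤, c: -, d: -, e: ⊤, f: ⊤}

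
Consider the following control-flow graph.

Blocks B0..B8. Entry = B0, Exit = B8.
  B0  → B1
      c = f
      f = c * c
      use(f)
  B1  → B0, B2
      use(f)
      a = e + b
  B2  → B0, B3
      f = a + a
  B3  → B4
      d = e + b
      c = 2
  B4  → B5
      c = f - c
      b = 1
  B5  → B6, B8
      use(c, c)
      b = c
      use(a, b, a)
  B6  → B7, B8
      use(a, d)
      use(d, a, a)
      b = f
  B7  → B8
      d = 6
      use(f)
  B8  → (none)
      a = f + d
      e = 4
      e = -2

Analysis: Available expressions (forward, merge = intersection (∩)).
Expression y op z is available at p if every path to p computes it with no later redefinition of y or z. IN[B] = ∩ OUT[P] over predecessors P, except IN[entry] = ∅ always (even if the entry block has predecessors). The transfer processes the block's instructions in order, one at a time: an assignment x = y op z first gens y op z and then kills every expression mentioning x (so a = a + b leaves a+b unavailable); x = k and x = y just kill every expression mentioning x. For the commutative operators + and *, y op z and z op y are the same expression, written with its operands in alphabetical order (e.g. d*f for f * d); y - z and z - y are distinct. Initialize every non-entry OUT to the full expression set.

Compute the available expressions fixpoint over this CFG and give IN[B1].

Per-block solution:
  B0: | IN={} | OUT={c*c}
  B1: | IN={c*c} | OUT={b+e, c*c}
  B2: | IN={b+e, c*c} | OUT={a+a, b+e, c*c}
  B3: | IN={a+a, b+e, c*c} | OUT={a+a, b+e}
  B4: | IN={a+a, b+e} | OUT={a+a}
  B5: | IN={a+a} | OUT={a+a}
  B6: | IN={a+a} | OUT={a+a}
  B7: | IN={a+a} | OUT={a+a}
  B8: | IN={a+a} | OUT={d+f}

Merge at B1: IN[B1] = OUT[B0] = {c*c}

Answer: {c*c}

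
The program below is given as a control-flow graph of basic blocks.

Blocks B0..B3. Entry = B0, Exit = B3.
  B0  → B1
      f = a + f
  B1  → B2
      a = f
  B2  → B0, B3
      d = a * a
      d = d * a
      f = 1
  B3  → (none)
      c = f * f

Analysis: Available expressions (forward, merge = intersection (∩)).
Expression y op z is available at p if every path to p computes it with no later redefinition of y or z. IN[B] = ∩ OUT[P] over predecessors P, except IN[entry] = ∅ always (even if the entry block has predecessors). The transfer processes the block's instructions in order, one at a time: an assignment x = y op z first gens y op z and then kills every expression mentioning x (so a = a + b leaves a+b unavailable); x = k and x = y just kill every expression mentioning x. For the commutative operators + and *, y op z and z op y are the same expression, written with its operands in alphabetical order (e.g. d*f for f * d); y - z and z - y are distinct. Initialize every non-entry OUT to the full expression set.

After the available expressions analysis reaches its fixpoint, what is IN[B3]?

Converged values:
  B0:   IN={}   OUT={}
  B1:   IN={}   OUT={}
  B2:   IN={}   OUT={a*a}
  B3:   IN={a*a}   OUT={a*a, f*f}

Merge at B3: IN[B3] = OUT[B2] = {a*a}

Answer: {a*a}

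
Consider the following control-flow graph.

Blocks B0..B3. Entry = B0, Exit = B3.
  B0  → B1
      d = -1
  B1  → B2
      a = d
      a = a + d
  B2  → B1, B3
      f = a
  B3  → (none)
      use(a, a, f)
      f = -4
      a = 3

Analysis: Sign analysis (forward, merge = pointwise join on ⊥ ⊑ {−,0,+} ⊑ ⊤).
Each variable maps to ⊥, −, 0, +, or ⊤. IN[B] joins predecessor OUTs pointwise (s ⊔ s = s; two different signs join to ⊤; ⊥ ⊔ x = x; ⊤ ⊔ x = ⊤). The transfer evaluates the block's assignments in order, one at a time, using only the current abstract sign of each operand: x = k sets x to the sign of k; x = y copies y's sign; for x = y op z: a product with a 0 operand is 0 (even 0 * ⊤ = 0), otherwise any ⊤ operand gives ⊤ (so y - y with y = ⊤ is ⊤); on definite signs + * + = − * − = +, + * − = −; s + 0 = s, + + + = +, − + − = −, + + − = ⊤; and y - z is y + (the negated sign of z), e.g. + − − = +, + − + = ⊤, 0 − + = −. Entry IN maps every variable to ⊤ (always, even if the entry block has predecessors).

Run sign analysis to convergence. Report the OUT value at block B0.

Answer: {a: ⊤, b: ⊤, c: ⊤, d: -, e: ⊤, f: ⊤}

Trace:
Converged values:
  B0:   IN=(all ⊤)   OUT={d:-; rest ⊤}
  B1:   IN={d:-; rest ⊤}   OUT={a:-, d:-; rest ⊤}
  B2:   IN={a:-, d:-; rest ⊤}   OUT={a:-, d:-, f:-; rest ⊤}
  B3:   IN={a:-, d:-, f:-; rest ⊤}   OUT={a:+, d:-, f:-; rest ⊤}

B0 is the boundary node: IN[B0] = {a: ⊤, b: ⊤, c: ⊤, d: ⊤, e: ⊤, f: ⊤}
Applying B0's transfer function to that IN value gives OUT[B0] (row B0 above).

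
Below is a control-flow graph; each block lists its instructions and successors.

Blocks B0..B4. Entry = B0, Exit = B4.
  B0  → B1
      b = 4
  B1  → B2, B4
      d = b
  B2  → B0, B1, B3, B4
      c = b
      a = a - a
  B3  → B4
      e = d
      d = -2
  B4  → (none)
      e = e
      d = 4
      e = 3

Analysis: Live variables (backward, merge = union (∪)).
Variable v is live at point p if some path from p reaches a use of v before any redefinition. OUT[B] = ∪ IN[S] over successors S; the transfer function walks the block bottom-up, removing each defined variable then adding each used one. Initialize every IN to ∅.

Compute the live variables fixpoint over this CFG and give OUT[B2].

Converged values:
  B0:  IN={a, e}  OUT={a, b, e}
  B1:  IN={a, b, e}  OUT={a, b, d, e}
  B2:  IN={a, b, d, e}  OUT={a, b, d, e}
  B3:  IN={d}  OUT={e}
  B4:  IN={e}  OUT={}

Merge at B2: OUT[B2] = IN[B0] ⊔ IN[B1] ⊔ IN[B3] ⊔ IN[B4] = {a, b, d, e}

Answer: {a, b, d, e}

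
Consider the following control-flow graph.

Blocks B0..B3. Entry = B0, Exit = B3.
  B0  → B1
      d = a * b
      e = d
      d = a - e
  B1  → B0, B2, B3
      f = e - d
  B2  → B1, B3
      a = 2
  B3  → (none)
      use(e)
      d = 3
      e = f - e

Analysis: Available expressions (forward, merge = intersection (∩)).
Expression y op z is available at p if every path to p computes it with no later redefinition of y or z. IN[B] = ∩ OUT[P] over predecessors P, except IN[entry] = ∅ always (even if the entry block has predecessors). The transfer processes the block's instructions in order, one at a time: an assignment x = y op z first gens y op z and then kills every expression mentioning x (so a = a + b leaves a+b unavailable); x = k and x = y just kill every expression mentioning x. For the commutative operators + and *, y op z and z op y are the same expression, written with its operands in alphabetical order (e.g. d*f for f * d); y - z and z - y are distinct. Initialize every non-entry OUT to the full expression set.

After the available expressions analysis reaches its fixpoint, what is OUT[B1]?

Converged values:
  B0: | IN={} | OUT={a*b, a-e}
  B1: | IN={} | OUT={e-d}
  B2: | IN={e-d} | OUT={e-d}
  B3: | IN={e-d} | OUT={}

Merge at B1: IN[B1] = OUT[B0] ∩ OUT[B2] = {}
Applying B1's transfer function to that IN value gives OUT[B1] (row B1 above).

Answer: {e-d}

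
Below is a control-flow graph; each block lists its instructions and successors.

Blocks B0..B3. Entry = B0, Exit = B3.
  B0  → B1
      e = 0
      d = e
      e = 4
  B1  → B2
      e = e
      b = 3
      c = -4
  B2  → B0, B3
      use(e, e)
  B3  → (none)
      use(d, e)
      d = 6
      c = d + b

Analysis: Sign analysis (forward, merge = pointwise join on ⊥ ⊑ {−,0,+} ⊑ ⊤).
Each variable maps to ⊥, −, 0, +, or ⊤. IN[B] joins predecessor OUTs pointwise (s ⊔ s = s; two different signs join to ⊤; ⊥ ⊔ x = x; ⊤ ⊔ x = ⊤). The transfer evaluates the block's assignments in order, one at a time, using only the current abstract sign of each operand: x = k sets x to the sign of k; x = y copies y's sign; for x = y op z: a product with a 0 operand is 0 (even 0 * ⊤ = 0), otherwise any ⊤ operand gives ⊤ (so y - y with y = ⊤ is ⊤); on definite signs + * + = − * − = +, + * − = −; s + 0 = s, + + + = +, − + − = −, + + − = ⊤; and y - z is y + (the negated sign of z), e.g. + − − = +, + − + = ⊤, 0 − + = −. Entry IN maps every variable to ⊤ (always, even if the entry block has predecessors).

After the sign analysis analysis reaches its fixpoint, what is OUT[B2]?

Answer: {a: ⊤, b: +, c: -, d: 0, e: +, f: ⊤}

Trace:
Converged values:
  B0: | IN=(all ⊤) | OUT={d:0, e:+; rest ⊤}
  B1: | IN={d:0, e:+; rest ⊤} | OUT={b:+, c:-, d:0, e:+; rest ⊤}
  B2: | IN={b:+, c:-, d:0, e:+; rest ⊤} | OUT={b:+, c:-, d:0, e:+; rest ⊤}
  B3: | IN={b:+, c:-, d:0, e:+; rest ⊤} | OUT={b:+, c:+, d:+, e:+; rest ⊤}

Merge at B2: IN[B2] = OUT[B1] = {a: ⊤, b: +, c: -, d: 0, e: +, f: ⊤}
Applying B2's transfer function to that IN value gives OUT[B2] (row B2 above).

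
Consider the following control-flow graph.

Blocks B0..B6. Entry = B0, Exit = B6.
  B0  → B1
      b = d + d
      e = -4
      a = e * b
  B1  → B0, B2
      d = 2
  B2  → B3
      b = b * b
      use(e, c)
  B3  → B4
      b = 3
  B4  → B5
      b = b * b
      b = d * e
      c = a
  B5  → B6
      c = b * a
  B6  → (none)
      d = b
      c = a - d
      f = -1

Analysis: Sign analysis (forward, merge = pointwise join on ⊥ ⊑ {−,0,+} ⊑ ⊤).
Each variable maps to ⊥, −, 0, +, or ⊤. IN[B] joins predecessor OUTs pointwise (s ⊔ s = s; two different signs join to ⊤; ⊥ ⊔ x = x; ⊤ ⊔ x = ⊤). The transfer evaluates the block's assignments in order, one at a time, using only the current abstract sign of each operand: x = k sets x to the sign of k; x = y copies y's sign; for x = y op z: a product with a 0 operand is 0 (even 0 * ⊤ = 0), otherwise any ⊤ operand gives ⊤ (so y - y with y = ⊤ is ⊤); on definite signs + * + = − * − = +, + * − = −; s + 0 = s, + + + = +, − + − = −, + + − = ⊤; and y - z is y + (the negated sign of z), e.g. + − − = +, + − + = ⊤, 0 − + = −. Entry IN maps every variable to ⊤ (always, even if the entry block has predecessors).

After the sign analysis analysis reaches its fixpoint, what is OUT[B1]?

Per-block solution:
  B0:   IN=(all ⊤)   OUT={e:-; rest ⊤}
  B1:   IN={e:-; rest ⊤}   OUT={d:+, e:-; rest ⊤}
  B2:   IN={d:+, e:-; rest ⊤}   OUT={d:+, e:-; rest ⊤}
  B3:   IN={d:+, e:-; rest ⊤}   OUT={b:+, d:+, e:-; rest ⊤}
  B4:   IN={b:+, d:+, e:-; rest ⊤}   OUT={b:-, d:+, e:-; rest ⊤}
  B5:   IN={b:-, d:+, e:-; rest ⊤}   OUT={b:-, d:+, e:-; rest ⊤}
  B6:   IN={b:-, d:+, e:-; rest ⊤}   OUT={b:-, d:-, e:-, f:-; rest ⊤}

Merge at B1: IN[B1] = OUT[B0] = {a: ⊤, b: ⊤, c: ⊤, d: ⊤, e: -, f: ⊤}
Applying B1's transfer function to that IN value gives OUT[B1] (row B1 above).

Answer: {a: ⊤, b: ⊤, c: ⊤, d: +, e: -, f: ⊤}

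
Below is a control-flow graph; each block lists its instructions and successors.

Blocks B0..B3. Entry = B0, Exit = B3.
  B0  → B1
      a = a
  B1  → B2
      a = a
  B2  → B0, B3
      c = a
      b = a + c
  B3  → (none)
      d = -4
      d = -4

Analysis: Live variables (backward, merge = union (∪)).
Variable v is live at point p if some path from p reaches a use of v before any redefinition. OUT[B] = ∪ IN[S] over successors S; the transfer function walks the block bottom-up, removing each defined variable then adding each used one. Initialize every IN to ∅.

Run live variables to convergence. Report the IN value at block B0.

Per-block solution:
  B0: | IN={a} | OUT={a}
  B1: | IN={a} | OUT={a}
  B2: | IN={a} | OUT={a}
  B3: | IN={} | OUT={}

Merge at B0: OUT[B0] = IN[B1] = {a}
Applying B0's transfer function to that OUT value gives IN[B0] (row B0 above).

Answer: {a}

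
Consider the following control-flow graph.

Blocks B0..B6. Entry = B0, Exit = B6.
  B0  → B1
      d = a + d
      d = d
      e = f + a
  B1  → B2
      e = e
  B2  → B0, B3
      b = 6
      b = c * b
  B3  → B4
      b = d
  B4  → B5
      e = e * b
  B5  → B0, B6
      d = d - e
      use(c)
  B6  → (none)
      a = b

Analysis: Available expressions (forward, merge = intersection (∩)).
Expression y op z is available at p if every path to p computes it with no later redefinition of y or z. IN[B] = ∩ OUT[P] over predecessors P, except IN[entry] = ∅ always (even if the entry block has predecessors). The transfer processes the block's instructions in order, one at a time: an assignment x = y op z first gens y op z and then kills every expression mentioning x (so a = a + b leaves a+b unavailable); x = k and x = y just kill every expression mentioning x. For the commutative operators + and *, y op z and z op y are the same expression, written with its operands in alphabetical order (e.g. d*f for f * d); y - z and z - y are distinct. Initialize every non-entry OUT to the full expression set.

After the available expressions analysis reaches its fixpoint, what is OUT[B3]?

Answer: {a+f}

Trace:
Per-block solution:
  B0:   IN={}   OUT={a+f}
  B1:   IN={a+f}   OUT={a+f}
  B2:   IN={a+f}   OUT={a+f}
  B3:   IN={a+f}   OUT={a+f}
  B4:   IN={a+f}   OUT={a+f}
  B5:   IN={a+f}   OUT={a+f}
  B6:   IN={a+f}   OUT={}

Merge at B3: IN[B3] = OUT[B2] = {a+f}
Applying B3's transfer function to that IN value gives OUT[B3] (row B3 above).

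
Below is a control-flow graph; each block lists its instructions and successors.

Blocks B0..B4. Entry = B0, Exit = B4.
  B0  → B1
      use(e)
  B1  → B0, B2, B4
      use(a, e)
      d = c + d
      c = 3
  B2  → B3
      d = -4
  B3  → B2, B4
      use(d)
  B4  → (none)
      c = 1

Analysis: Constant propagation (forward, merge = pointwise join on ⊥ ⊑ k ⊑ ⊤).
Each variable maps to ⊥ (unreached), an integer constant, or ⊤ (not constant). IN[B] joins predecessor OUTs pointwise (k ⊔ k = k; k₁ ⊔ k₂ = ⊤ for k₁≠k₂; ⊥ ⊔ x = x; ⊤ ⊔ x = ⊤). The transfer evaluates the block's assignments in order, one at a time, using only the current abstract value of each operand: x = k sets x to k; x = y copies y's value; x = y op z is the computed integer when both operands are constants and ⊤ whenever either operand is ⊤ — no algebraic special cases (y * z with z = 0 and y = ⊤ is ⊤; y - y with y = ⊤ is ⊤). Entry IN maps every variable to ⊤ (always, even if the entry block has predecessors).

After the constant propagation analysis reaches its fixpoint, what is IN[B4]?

Per-block solution:
  B0:  IN=(all ⊤)  OUT=(all ⊤)
  B1:  IN=(all ⊤)  OUT={c:3; rest ⊤}
  B2:  IN={c:3; rest ⊤}  OUT={c:3, d:-4; rest ⊤}
  B3:  IN={c:3, d:-4; rest ⊤}  OUT={c:3, d:-4; rest ⊤}
  B4:  IN={c:3; rest ⊤}  OUT={c:1; rest ⊤}

Merge at B4: IN[B4] = OUT[B1] ⊔ OUT[B3] = {a: ⊤, b: ⊤, c: 3, d: ⊤, e: ⊤, f: ⊤}

Answer: {a: ⊤, b: ⊤, c: 3, d: ⊤, e: ⊤, f: ⊤}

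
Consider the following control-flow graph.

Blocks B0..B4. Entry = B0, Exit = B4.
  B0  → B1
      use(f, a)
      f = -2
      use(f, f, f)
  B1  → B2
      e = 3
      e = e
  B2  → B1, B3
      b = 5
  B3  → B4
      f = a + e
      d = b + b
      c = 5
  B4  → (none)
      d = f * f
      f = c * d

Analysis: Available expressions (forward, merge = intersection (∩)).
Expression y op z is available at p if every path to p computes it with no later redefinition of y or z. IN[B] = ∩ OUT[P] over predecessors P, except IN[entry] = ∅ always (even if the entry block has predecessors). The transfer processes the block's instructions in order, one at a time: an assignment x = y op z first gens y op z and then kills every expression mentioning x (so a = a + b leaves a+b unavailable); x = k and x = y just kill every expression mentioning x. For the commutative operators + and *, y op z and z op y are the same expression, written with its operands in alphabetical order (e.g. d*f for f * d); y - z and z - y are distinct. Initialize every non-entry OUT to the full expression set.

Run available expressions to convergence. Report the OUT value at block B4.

Converged values:
  B0:  IN={}  OUT={}
  B1:  IN={}  OUT={}
  B2:  IN={}  OUT={}
  B3:  IN={}  OUT={a+e, b+b}
  B4:  IN={a+e, b+b}  OUT={a+e, b+b, c*d}

Merge at B4: IN[B4] = OUT[B3] = {a+e, b+b}
Applying B4's transfer function to that IN value gives OUT[B4] (row B4 above).

Answer: {a+e, b+b, c*d}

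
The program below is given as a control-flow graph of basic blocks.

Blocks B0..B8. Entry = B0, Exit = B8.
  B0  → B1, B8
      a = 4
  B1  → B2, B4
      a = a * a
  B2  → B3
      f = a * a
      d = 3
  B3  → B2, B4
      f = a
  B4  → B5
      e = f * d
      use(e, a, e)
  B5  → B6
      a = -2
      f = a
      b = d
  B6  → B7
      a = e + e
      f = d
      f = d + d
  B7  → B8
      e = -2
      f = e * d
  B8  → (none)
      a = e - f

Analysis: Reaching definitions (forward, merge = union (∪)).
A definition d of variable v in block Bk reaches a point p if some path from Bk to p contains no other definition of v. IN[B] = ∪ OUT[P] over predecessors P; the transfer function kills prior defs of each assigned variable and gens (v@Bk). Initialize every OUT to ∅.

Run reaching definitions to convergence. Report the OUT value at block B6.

Fixpoint table:
  B0: | IN={} | OUT={a@B0}
  B1: | IN={a@B0} | OUT={a@B1}
  B2: | IN={a@B1, d@B2, f@B3} | OUT={a@B1, d@B2, f@B2}
  B3: | IN={a@B1, d@B2, f@B2} | OUT={a@B1, d@B2, f@B3}
  B4: | IN={a@B1, d@B2, f@B3} | OUT={a@B1, d@B2, e@B4, f@B3}
  B5: | IN={a@B1, d@B2, e@B4, f@B3} | OUT={a@B5, b@B5, d@B2, e@B4, f@B5}
  B6: | IN={a@B5, b@B5, d@B2, e@B4, f@B5} | OUT={a@B6, b@B5, d@B2, e@B4, f@B6}
  B7: | IN={a@B6, b@B5, d@B2, e@B4, f@B6} | OUT={a@B6, b@B5, d@B2, e@B7, f@B7}
  B8: | IN={a@B0, a@B6, b@B5, d@B2, e@B7, f@B7} | OUT={a@B8, b@B5, d@B2, e@B7, f@B7}

Merge at B6: IN[B6] = OUT[B5] = {a@B5, b@B5, d@B2, e@B4, f@B5}
Applying B6's transfer function to that IN value gives OUT[B6] (row B6 above).

Answer: {a@B6, b@B5, d@B2, e@B4, f@B6}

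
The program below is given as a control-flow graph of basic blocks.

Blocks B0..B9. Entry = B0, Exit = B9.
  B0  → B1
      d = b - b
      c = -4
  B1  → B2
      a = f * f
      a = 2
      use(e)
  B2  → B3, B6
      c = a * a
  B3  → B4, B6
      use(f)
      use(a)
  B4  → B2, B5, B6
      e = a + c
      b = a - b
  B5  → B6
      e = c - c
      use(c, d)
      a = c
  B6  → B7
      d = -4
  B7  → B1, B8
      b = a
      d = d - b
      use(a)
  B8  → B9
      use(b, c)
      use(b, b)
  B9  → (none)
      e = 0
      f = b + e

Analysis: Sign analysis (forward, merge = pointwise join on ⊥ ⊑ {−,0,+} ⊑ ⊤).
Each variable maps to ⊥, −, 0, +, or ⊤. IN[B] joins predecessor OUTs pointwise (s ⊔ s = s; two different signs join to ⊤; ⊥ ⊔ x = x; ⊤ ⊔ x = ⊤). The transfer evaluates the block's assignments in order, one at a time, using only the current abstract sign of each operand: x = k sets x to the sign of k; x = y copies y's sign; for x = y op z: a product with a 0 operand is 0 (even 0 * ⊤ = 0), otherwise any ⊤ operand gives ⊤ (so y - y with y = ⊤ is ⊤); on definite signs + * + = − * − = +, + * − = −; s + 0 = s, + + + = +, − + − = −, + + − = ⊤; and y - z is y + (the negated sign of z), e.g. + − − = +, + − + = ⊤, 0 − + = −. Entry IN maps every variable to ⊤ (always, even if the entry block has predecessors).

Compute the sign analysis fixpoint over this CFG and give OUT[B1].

Answer: {a: +, b: ⊤, c: ⊤, d: ⊤, e: ⊤, f: ⊤}

Working:
Per-block solution:
  B0:   IN=(all ⊤)   OUT={c:-; rest ⊤}
  B1:   IN=(all ⊤)   OUT={a:+; rest ⊤}
  B2:   IN={a:+; rest ⊤}   OUT={a:+, c:+; rest ⊤}
  B3:   IN={a:+, c:+; rest ⊤}   OUT={a:+, c:+; rest ⊤}
  B4:   IN={a:+, c:+; rest ⊤}   OUT={a:+, c:+, e:+; rest ⊤}
  B5:   IN={a:+, c:+, e:+; rest ⊤}   OUT={a:+, c:+; rest ⊤}
  B6:   IN={a:+, c:+; rest ⊤}   OUT={a:+, c:+, d:-; rest ⊤}
  B7:   IN={a:+, c:+, d:-; rest ⊤}   OUT={a:+, b:+, c:+, d:-; rest ⊤}
  B8:   IN={a:+, b:+, c:+, d:-; rest ⊤}   OUT={a:+, b:+, c:+, d:-; rest ⊤}
  B9:   IN={a:+, b:+, c:+, d:-; rest ⊤}   OUT={a:+, b:+, c:+, d:-, e:0, f:+; rest ⊤}

Merge at B1: IN[B1] = OUT[B0] ⊔ OUT[B7] = {a: ⊤, b: ⊤, c: ⊤, d: ⊤, e: ⊤, f: ⊤}
Applying B1's transfer function to that IN value gives OUT[B1] (row B1 above).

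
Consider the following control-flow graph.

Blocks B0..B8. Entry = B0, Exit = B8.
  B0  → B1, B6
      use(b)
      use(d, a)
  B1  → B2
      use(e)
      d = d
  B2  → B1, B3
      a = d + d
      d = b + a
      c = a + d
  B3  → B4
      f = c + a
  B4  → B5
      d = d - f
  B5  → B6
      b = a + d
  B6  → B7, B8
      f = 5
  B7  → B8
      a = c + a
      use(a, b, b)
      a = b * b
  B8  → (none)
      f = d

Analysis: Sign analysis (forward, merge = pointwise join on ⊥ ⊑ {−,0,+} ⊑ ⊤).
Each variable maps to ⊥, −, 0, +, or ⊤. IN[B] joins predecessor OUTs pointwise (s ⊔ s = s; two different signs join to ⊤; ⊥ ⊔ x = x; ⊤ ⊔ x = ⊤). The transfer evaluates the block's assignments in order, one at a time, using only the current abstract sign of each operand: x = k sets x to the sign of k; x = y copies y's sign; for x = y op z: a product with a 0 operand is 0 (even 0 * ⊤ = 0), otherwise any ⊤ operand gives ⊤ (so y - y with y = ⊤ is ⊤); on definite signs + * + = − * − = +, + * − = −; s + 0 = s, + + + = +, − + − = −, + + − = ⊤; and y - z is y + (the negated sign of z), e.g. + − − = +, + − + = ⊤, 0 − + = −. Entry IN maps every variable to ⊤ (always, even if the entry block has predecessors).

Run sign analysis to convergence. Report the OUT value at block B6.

Converged values:
  B0:  IN=(all ⊤)  OUT=(all ⊤)
  B1:  IN=(all ⊤)  OUT=(all ⊤)
  B2:  IN=(all ⊤)  OUT=(all ⊤)
  B3:  IN=(all ⊤)  OUT=(all ⊤)
  B4:  IN=(all ⊤)  OUT=(all ⊤)
  B5:  IN=(all ⊤)  OUT=(all ⊤)
  B6:  IN=(all ⊤)  OUT={f:+; rest ⊤}
  B7:  IN={f:+; rest ⊤}  OUT={f:+; rest ⊤}
  B8:  IN={f:+; rest ⊤}  OUT=(all ⊤)

Merge at B6: IN[B6] = OUT[B0] ⊔ OUT[B5] = {a: ⊤, b: ⊤, c: ⊤, d: ⊤, e: ⊤, f: ⊤}
Applying B6's transfer function to that IN value gives OUT[B6] (row B6 above).

Answer: {a: ⊤, b: ⊤, c: ⊤, d: ⊤, e: ⊤, f: +}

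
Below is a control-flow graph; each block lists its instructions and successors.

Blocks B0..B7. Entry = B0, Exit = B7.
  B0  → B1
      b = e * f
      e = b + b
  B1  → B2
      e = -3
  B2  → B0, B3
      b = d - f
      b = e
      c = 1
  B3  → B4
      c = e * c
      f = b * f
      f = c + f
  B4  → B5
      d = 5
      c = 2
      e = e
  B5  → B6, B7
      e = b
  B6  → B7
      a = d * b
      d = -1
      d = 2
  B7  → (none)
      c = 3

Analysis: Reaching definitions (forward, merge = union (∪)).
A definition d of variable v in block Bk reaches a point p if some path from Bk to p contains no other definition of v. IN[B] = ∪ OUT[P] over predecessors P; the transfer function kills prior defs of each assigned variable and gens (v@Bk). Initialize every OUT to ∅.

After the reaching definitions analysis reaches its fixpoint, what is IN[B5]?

Converged values:
  B0: | IN={b@B2, c@B2, e@B1} | OUT={b@B0, c@B2, e@B0}
  B1: | IN={b@B0, c@B2, e@B0} | OUT={b@B0, c@B2, e@B1}
  B2: | IN={b@B0, c@B2, e@B1} | OUT={b@B2, c@B2, e@B1}
  B3: | IN={b@B2, c@B2, e@B1} | OUT={b@B2, c@B3, e@B1, f@B3}
  B4: | IN={b@B2, c@B3, e@B1, f@B3} | OUT={b@B2, c@B4, d@B4, e@B4, f@B3}
  B5: | IN={b@B2, c@B4, d@B4, e@B4, f@B3} | OUT={b@B2, c@B4, d@B4, e@B5, f@B3}
  B6: | IN={b@B2, c@B4, d@B4, e@B5, f@B3} | OUT={a@B6, b@B2, c@B4, d@B6, e@B5, f@B3}
  B7: | IN={a@B6, b@B2, c@B4, d@B4, d@B6, e@B5, f@B3} | OUT={a@B6, b@B2, c@B7, d@B4, d@B6, e@B5, f@B3}

Merge at B5: IN[B5] = OUT[B4] = {b@B2, c@B4, d@B4, e@B4, f@B3}

Answer: {b@B2, c@B4, d@B4, e@B4, f@B3}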